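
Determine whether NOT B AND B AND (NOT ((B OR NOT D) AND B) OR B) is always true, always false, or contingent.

always false

NOT B AND B AND (NOT ((B OR NOT D) AND B) OR B)
= NOT B AND B AND (NOT B OR B)   [absorption]
= NOT B AND B   [complement / identity]
= FALSE   [complement]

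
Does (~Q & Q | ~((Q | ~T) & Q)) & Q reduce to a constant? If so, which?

(~Q & Q | ~((Q | ~T) & Q)) & Q
= ~((Q | ~T) & Q) & Q   (complement / identity)
= ~Q & Q   (absorption)
= 0   (complement)

yes, False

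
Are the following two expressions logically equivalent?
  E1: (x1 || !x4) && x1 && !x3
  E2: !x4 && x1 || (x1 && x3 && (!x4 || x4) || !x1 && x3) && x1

No

E1: (x1 || !x4) && x1 && !x3
    = x1 && !x3   — absorption
E2: !x4 && x1 || (x1 && x3 && (!x4 || x4) || !x1 && x3) && x1
    = !x4 && x1 || (x1 && x3 || !x1 && x3) && x1   — complement / identity
    = (!x4 || x1 && x3 || !x1 && x3) && x1   — distribution
    = (!x4 || x3) && x1   — distribution
These differ: at x1=1, x3=1, x4=0, E1 = 0 but E2 = 1.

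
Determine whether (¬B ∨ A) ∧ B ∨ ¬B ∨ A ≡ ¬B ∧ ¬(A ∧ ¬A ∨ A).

E1: (¬B ∨ A) ∧ B ∨ ¬B ∨ A
    = ¬B ∨ A   — absorption
E2: ¬B ∧ ¬(A ∧ ¬A ∨ A)
    = ¬B ∧ ¬A   — complement / identity
These differ: at A=1, B=0, E1 = 1 but E2 = 0.

No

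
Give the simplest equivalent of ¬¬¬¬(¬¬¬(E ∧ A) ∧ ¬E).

¬E

¬¬¬¬(¬¬¬(E ∧ A) ∧ ¬E)
= ¬¬(¬¬¬(E ∧ A) ∧ ¬E)   [double negation]
= ¬¬(¬(E ∧ A) ∧ ¬E)   [double negation]
= ¬(E ∧ A ∨ E)   [De Morgan]
= ¬E   [absorption]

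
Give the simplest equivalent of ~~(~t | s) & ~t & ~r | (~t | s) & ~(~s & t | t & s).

~t

~~(~t | s) & ~t & ~r | (~t | s) & ~(~s & t | t & s)
= (~t | s) & ~t & ~r | (~t | s) & ~(~s & t | t & s)   (double negation)
= (~t | s) & ~t & ~r | (~t | s) & ~t   (distribution)
= (~t | s) & ~t   (absorption)
= ~t   (absorption)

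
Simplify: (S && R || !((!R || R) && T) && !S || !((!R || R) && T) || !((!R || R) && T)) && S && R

(S && R || !((!R || R) && T) && !S || !((!R || R) && T) || !((!R || R) && T)) && S && R
= (S && R || !((!R || R) && T) || !((!R || R) && T)) && S && R   (absorption)
= (S && R || !((!R || R) && T)) && S && R   (idempotence)
= (S && R || !T) && S && R   (complement / identity)
= S && R   (absorption)

S && R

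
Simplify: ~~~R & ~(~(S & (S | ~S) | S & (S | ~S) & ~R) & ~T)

~R & (S | T)

~~~R & ~(~(S & (S | ~S) | S & (S | ~S) & ~R) & ~T)
= ~~~R & ~(~(S & (S | ~S)) & ~T)   — absorption
= ~R & ~(~(S & (S | ~S)) & ~T)   — double negation
= ~R & (S & (S | ~S) | T)   — De Morgan
= ~R & (S | T)   — complement / identity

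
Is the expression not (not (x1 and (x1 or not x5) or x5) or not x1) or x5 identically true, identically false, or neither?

not (not (x1 and (x1 or not x5) or x5) or not x1) or x5
= (x1 and (x1 or not x5) or x5) and x1 or x5   — De Morgan
= (x1 or x5) and x1 or x5   — absorption
= x1 or x5   — absorption
This depends on x1, x5, so it is not a constant.

neither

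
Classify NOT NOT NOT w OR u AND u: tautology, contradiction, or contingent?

contingent

NOT NOT NOT w OR u AND u
= NOT NOT NOT w OR u
= NOT w OR u
This depends on u, w, so it is not a constant.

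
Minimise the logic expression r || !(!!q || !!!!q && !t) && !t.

r || !q && !t

r || !(!!q || !!!!q && !t) && !t
= r || !(!!q || !!q && !t) && !t   [double negation]
= r || !!!q && !t   [absorption]
= r || !q && !t   [double negation]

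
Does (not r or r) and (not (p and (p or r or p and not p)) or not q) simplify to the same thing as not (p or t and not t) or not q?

E1: (not r or r) and (not (p and (p or r or p and not p)) or not q)
    = (not r or r) and (not (p and (p or r)) or not q)   [complement / identity]
    = not (p and (p or r)) or not q   [complement / identity]
    = not p or not q   [absorption]
E2: not (p or t and not t) or not q
    = not p or not q   [complement / identity]
Both reduce to not p or not q, so they are equivalent.

Yes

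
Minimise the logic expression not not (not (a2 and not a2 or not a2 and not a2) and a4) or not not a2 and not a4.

not not (not (a2 and not a2 or not a2 and not a2) and a4) or not not a2 and not a4
= not not (not not a2 and a4) or not not a2 and not a4   (distribution)
= not not a2 and a4 or not not a2 and not a4   (double negation)
= not not a2   (distribution)
= a2   (double negation)

a2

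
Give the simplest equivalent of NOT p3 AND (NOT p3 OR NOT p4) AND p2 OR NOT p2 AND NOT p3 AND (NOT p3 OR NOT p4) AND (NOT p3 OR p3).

NOT p3 AND (NOT p3 OR NOT p4) AND p2 OR NOT p2 AND NOT p3 AND (NOT p3 OR NOT p4) AND (NOT p3 OR p3)
= NOT p3 AND (NOT p3 OR NOT p4) AND p2 OR NOT p2 AND NOT p3 AND (NOT p3 OR NOT p4)
= NOT p3 AND (NOT p3 OR NOT p4)
= NOT p3

NOT p3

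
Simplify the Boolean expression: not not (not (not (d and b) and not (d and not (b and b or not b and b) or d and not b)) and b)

not not (not (not (d and b) and not (d and not (b and b or not b and b) or d and not b)) and b)
= not not (not (not (d and b) and not (d and not b or d and not b)) and b)
= not not (not (not (d and b) and not (d and not b)) and b)
= not not ((d and b or d and not b) and b)
= not not (d and b)
= d and b

d and b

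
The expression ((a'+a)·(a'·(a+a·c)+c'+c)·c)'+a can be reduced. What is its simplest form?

((a'+a)·(a'·(a+a·c)+c'+c)·c)'+a
= ((a'+a)·(a'·a+c'+c)·c)'+a   — absorption
= ((a'·a+c'+c)·c)'+a   — complement / identity
= ((c'+c)·c)'+a   — complement / identity
= c'+a   — complement / identity

c'+a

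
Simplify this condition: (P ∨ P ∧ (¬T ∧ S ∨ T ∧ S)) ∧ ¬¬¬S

(P ∨ P ∧ (¬T ∧ S ∨ T ∧ S)) ∧ ¬¬¬S
= (P ∨ P ∧ (¬T ∧ S ∨ T ∧ S)) ∧ ¬S   (double negation)
= (P ∨ P ∧ S) ∧ ¬S   (distribution)
= P ∧ ¬S   (absorption)

P ∧ ¬S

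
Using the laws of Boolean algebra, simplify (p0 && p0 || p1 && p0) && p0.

p0

(p0 && p0 || p1 && p0) && p0
= (p0 || p1) && p0 && p0   (distribution)
= p0 && p0   (absorption)
= p0   (idempotence)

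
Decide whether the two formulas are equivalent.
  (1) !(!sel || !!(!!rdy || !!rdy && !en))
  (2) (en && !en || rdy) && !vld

E1: !(!sel || !!(!!rdy || !!rdy && !en))
    = !(!sel || !!!!rdy)   — absorption
    = !(!sel || !!rdy)   — double negation
    = sel && !rdy   — De Morgan
E2: (en && !en || rdy) && !vld
    = rdy && !vld   — complement / identity
These differ: at en=0, rdy=1, sel=0, vld=0, E1 = 0 but E2 = 1.

No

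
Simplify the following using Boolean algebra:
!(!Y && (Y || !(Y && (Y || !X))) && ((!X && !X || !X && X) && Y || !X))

Y || X

!(!Y && (Y || !(Y && (Y || !X))) && ((!X && !X || !X && X) && Y || !X))
= !(!Y && (Y || !(Y && (Y || !X))) && (!X && Y || !X))   [distribution]
= !(!Y && (Y || !Y) && (!X && Y || !X))   [absorption]
= !(!Y && (Y || !Y) && !X)   [absorption]
= !(!Y && !X)   [complement / identity]
= Y || X   [De Morgan]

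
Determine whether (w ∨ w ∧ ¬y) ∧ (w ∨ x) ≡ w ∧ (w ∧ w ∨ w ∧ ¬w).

E1: (w ∨ w ∧ ¬y) ∧ (w ∨ x)
    = w ∧ (w ∨ x)
    = w
E2: w ∧ (w ∧ w ∨ w ∧ ¬w)
    = w ∧ w
    = w
Both reduce to w, so they are equivalent.

Yes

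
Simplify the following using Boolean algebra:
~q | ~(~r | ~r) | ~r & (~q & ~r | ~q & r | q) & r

~q | r

~q | ~(~r | ~r) | ~r & (~q & ~r | ~q & r | q) & r
= ~q | r & r | ~r & (~q & ~r | ~q & r | q) & r   [De Morgan]
= ~q | r & r | ~r & (~q | q) & r   [distribution]
= ~q | r & r | ~r & r   [complement / identity]
= ~q | r   [distribution]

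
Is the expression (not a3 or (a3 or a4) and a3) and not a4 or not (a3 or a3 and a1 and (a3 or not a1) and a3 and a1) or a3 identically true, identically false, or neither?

(not a3 or (a3 or a4) and a3) and not a4 or not (a3 or a3 and a1 and (a3 or not a1) and a3 and a1) or a3
= (not a3 or (a3 or a4) and a3) and not a4 or not (a3 or a3 and a1 and a3 and a1) or a3   (absorption)
= (not a3 or a3) and not a4 or not (a3 or a3 and a1 and a3 and a1) or a3   (absorption)
= (not a3 or a3) and not a4 or not (a3 or a3 and a1) or a3   (idempotence)
= (not a3 or a3) and not a4 or not a3 or a3   (absorption)
= not a3 or a3   (absorption)
= True   (complement)

identically true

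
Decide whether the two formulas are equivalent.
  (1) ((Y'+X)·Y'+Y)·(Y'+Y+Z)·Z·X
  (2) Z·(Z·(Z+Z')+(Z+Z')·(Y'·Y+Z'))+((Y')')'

E1: ((Y'+X)·Y'+Y)·(Y'+Y+Z)·Z·X
    = (Y'+Y)·(Y'+Y+Z)·Z·X
    = (Y'+Y)·Z·X
    = Z·X
E2: Z·(Z·(Z+Z')+(Z+Z')·(Y'·Y+Z'))+((Y')')'
    = Z·(Z·(Z+Z')+(Z+Z')·Z')+((Y')')'
    = Z·(Z+Z')+((Y')')'
    = Z+((Y')')'
    = Z+Y'
These differ: at X=0, Y=0, Z=1, E1 = 0 but E2 = 1.

No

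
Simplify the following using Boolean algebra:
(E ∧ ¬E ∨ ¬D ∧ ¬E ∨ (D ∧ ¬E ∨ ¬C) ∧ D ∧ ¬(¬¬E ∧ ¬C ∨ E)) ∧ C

(E ∧ ¬E ∨ ¬D ∧ ¬E ∨ (D ∧ ¬E ∨ ¬C) ∧ D ∧ ¬(¬¬E ∧ ¬C ∨ E)) ∧ C
= (E ∧ ¬E ∨ ¬D ∧ ¬E ∨ (D ∧ ¬E ∨ ¬C) ∧ D ∧ ¬(E ∧ ¬C ∨ E)) ∧ C   — double negation
= (E ∧ ¬E ∨ ¬D ∧ ¬E ∨ (D ∧ ¬E ∨ ¬C) ∧ D ∧ ¬E) ∧ C   — absorption
= (E ∧ ¬E ∨ ¬D ∧ ¬E ∨ D ∧ ¬E) ∧ C   — absorption
= (¬D ∧ ¬E ∨ D ∧ ¬E) ∧ C   — complement / identity
= ¬E ∧ C   — distribution

¬E ∧ C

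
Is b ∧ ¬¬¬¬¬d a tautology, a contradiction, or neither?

b ∧ ¬¬¬¬¬d
= b ∧ ¬¬¬d   [double negation]
= b ∧ ¬d   [double negation]
This depends on b, d, so it is not a constant.

neither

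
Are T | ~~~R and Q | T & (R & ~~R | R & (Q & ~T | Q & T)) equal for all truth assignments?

E1: T | ~~~R
    = T | ~R   [double negation]
E2: Q | T & (R & ~~R | R & (Q & ~T | Q & T))
    = Q | T & (R & ~~R | R & Q)   [distribution]
    = Q | T & (R & R | R & Q)   [double negation]
    = Q | T & (R | Q) & R   [distribution]
    = Q | T & R   [absorption]
These differ: at Q=0, R=0, T=0, E1 = 1 but E2 = 0.

No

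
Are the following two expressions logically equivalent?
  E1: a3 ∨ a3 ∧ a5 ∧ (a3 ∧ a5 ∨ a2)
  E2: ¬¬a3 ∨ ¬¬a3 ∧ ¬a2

Yes

E1: a3 ∨ a3 ∧ a5 ∧ (a3 ∧ a5 ∨ a2)
    = a3 ∨ a3 ∧ a5   (absorption)
    = a3   (absorption)
E2: ¬¬a3 ∨ ¬¬a3 ∧ ¬a2
    = ¬¬a3   (absorption)
    = a3   (double negation)
Both reduce to a3, so they are equivalent.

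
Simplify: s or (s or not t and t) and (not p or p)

s

s or (s or not t and t) and (not p or p)
= s or s and (not p or p)
= s or s
= s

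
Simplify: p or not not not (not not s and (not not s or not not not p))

p or not s

p or not not not (not not s and (not not s or not not not p))
= p or not (not not s and (not not s or not not not p))   (double negation)
= p or not (not not s and (not not s or not p))   (double negation)
= p or not not not s   (absorption)
= p or not s   (double negation)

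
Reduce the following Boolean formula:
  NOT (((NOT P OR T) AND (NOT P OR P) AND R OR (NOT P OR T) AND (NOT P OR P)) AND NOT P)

P

NOT (((NOT P OR T) AND (NOT P OR P) AND R OR (NOT P OR T) AND (NOT P OR P)) AND NOT P)
= NOT ((NOT P OR T) AND (NOT P OR P) AND NOT P)   — absorption
= NOT ((NOT P OR T) AND NOT P)   — complement / identity
= NOT NOT P   — absorption
= P   — double negation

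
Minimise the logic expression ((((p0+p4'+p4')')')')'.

((((p0+p4'+p4')')')')'
= ((((p0+p4')')')')'   — idempotence
= ((p0+p4')')'   — double negation
= p0+p4'   — double negation

p0+p4'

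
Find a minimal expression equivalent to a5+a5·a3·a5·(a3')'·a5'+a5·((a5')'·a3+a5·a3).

a5

a5+a5·a3·a5·(a3')'·a5'+a5·((a5')'·a3+a5·a3)
= a5+a5·a3·a5·a3·a5'+a5·((a5')'·a3+a5·a3)   (double negation)
= a5+a5·a3·a5·a3·a5'+a5·(a5·a3+a5·a3)   (double negation)
= a5+a5·a3·a5'+a5·(a5·a3+a5·a3)   (idempotence)
= a5+a5·a3·a5'+a5·a5·a3   (idempotence)
= a5+a5·a3   (distribution)
= a5   (absorption)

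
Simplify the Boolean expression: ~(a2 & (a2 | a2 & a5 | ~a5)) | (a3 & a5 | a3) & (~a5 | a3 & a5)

~a2 | a3

~(a2 & (a2 | a2 & a5 | ~a5)) | (a3 & a5 | a3) & (~a5 | a3 & a5)
= ~(a2 & (a2 | ~a5)) | (a3 & a5 | a3) & (~a5 | a3 & a5)   — absorption
= ~a2 | (a3 & a5 | a3) & (~a5 | a3 & a5)   — absorption
= ~a2 | a3 & ~a5 | a3 & a5   — distribution
= ~a2 | a3   — distribution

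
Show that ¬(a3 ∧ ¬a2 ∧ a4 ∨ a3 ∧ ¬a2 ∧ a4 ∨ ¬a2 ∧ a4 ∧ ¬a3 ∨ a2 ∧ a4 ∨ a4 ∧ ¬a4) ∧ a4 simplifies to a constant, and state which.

False

¬(a3 ∧ ¬a2 ∧ a4 ∨ a3 ∧ ¬a2 ∧ a4 ∨ ¬a2 ∧ a4 ∧ ¬a3 ∨ a2 ∧ a4 ∨ a4 ∧ ¬a4) ∧ a4
= ¬(a3 ∧ ¬a2 ∧ a4 ∨ ¬a2 ∧ a4 ∧ ¬a3 ∨ a2 ∧ a4 ∨ a4 ∧ ¬a4) ∧ a4   (idempotence)
= ¬(a3 ∧ ¬a2 ∧ a4 ∨ ¬a2 ∧ a4 ∧ ¬a3 ∨ a2 ∧ a4) ∧ a4   (complement / identity)
= ¬(¬a2 ∧ a4 ∨ a2 ∧ a4) ∧ a4   (distribution)
= ¬a4 ∧ a4   (distribution)
= False   (complement)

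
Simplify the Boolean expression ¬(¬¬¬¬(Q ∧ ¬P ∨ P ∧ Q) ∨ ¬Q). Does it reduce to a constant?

¬(¬¬¬¬(Q ∧ ¬P ∨ P ∧ Q) ∨ ¬Q)
= ¬(¬¬¬¬Q ∨ ¬Q)   — distribution
= ¬¬¬Q ∧ Q   — De Morgan
= ¬Q ∧ Q   — double negation
= False   — complement

False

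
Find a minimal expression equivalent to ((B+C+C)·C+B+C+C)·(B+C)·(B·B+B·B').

((B+C+C)·C+B+C+C)·(B+C)·(B·B+B·B')
= ((B+C+C)·C+B+C+C)·(B+C)·B
= (B+C+C)·(B+C)·B
= (B+C)·B
= B

B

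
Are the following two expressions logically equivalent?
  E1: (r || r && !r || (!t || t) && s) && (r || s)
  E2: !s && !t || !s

No

E1: (r || r && !r || (!t || t) && s) && (r || s)
    = (r || (!t || t) && s) && (r || s)   (complement / identity)
    = (r || s) && (r || s)   (complement / identity)
    = r || s   (idempotence)
E2: !s && !t || !s
    = !s   (absorption)
These differ: at r=0, s=1, t=1, E1 = 1 but E2 = 0.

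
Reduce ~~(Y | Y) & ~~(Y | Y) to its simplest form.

Y

~~(Y | Y) & ~~(Y | Y)
= ~~(Y | Y)
= ~~Y
= Y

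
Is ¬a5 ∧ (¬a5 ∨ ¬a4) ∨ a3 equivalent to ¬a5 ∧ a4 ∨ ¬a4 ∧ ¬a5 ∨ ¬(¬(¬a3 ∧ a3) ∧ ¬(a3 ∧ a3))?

E1: ¬a5 ∧ (¬a5 ∨ ¬a4) ∨ a3
    = ¬a5 ∨ a3   (absorption)
E2: ¬a5 ∧ a4 ∨ ¬a4 ∧ ¬a5 ∨ ¬(¬(¬a3 ∧ a3) ∧ ¬(a3 ∧ a3))
    = ¬a5 ∨ ¬(¬(¬a3 ∧ a3) ∧ ¬(a3 ∧ a3))   (distribution)
    = ¬a5 ∨ ¬a3 ∧ a3 ∨ a3 ∧ a3   (De Morgan)
    = ¬a5 ∨ a3   (distribution)
Both reduce to ¬a5 ∨ a3, so they are equivalent.

Yes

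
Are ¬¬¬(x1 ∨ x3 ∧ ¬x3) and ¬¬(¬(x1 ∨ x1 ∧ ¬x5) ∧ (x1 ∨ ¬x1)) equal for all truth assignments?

Yes

E1: ¬¬¬(x1 ∨ x3 ∧ ¬x3)
    = ¬¬¬x1   [complement / identity]
    = ¬x1   [double negation]
E2: ¬¬(¬(x1 ∨ x1 ∧ ¬x5) ∧ (x1 ∨ ¬x1))
    = ¬¬(¬x1 ∧ (x1 ∨ ¬x1))   [absorption]
    = ¬¬¬x1   [complement / identity]
    = ¬x1   [double negation]
Both reduce to ¬x1, so they are equivalent.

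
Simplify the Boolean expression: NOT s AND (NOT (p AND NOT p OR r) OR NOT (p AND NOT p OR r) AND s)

NOT s AND (NOT (p AND NOT p OR r) OR NOT (p AND NOT p OR r) AND s)
= NOT s AND NOT (p AND NOT p OR r)   [absorption]
= NOT s AND NOT r   [complement / identity]

NOT s AND NOT r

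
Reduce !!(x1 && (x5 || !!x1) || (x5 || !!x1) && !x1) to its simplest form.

x5 || x1

!!(x1 && (x5 || !!x1) || (x5 || !!x1) && !x1)
= !!(x5 || !!x1)   [distribution]
= !!(x5 || x1)   [double negation]
= x5 || x1   [double negation]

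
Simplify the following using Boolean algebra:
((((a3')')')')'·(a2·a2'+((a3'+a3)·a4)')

a3'·a4'

((((a3')')')')'·(a2·a2'+((a3'+a3)·a4)')
= ((a3')')'·(a2·a2'+((a3'+a3)·a4)')   (double negation)
= ((a3')')'·(a2·a2'+a4')   (complement / identity)
= ((a3')')'·a4'   (complement / identity)
= a3'·a4'   (double negation)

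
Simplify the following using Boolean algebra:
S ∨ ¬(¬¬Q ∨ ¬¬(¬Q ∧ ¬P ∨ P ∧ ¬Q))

S ∨ ¬(¬¬Q ∨ ¬¬(¬Q ∧ ¬P ∨ P ∧ ¬Q))
= S ∨ ¬(¬¬Q ∨ ¬¬¬Q)   — distribution
= S ∨ ¬(¬¬Q ∨ ¬Q)   — double negation
= S ∨ ¬Q ∧ Q   — De Morgan
= S   — complement / identity

S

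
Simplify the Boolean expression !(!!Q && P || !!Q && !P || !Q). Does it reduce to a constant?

!(!!Q && P || !!Q && !P || !Q)
= !(!!Q || !Q)   (distribution)
= !Q && Q   (De Morgan)
= false   (complement)

false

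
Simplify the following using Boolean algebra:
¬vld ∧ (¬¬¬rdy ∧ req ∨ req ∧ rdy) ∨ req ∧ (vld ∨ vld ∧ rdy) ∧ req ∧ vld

req

¬vld ∧ (¬¬¬rdy ∧ req ∨ req ∧ rdy) ∨ req ∧ (vld ∨ vld ∧ rdy) ∧ req ∧ vld
= ¬vld ∧ (¬¬¬rdy ∧ req ∨ req ∧ rdy) ∨ req ∧ vld ∧ req ∧ vld   — absorption
= ¬vld ∧ (¬rdy ∧ req ∨ req ∧ rdy) ∨ req ∧ vld ∧ req ∧ vld   — double negation
= ¬vld ∧ req ∨ req ∧ vld ∧ req ∧ vld   — distribution
= ¬vld ∧ req ∨ req ∧ vld   — idempotence
= req   — distribution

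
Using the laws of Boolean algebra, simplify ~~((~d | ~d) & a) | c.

~~((~d | ~d) & a) | c
= (~d | ~d) & a | c   (double negation)
= ~d & a | c   (idempotence)

~d & a | c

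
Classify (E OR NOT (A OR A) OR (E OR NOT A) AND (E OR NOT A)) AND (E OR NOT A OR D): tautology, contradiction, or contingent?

(E OR NOT (A OR A) OR (E OR NOT A) AND (E OR NOT A)) AND (E OR NOT A OR D)
= (E OR NOT (A OR A) OR E OR NOT A) AND (E OR NOT A OR D)
= (E OR NOT (A OR A)) AND D OR E OR NOT A
= (E OR NOT A) AND D OR E OR NOT A
= E OR NOT A
This depends on A, E, so it is not a constant.

contingent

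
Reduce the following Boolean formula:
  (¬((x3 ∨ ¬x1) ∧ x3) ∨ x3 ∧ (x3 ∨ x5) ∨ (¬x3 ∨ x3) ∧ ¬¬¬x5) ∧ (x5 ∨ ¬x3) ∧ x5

x5

(¬((x3 ∨ ¬x1) ∧ x3) ∨ x3 ∧ (x3 ∨ x5) ∨ (¬x3 ∨ x3) ∧ ¬¬¬x5) ∧ (x5 ∨ ¬x3) ∧ x5
= (¬((x3 ∨ ¬x1) ∧ x3) ∨ x3 ∨ (¬x3 ∨ x3) ∧ ¬¬¬x5) ∧ (x5 ∨ ¬x3) ∧ x5   (absorption)
= (¬x3 ∨ x3 ∨ (¬x3 ∨ x3) ∧ ¬¬¬x5) ∧ (x5 ∨ ¬x3) ∧ x5   (absorption)
= (¬x3 ∨ x3 ∨ (¬x3 ∨ x3) ∧ ¬x5) ∧ (x5 ∨ ¬x3) ∧ x5   (double negation)
= (¬x3 ∨ x3 ∨ (¬x3 ∨ x3) ∧ ¬x5) ∧ x5   (absorption)
= (¬x3 ∨ x3) ∧ x5   (absorption)
= x5   (complement / identity)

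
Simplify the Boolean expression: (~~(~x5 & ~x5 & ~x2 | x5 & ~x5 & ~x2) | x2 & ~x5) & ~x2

~x5 & ~x2

(~~(~x5 & ~x5 & ~x2 | x5 & ~x5 & ~x2) | x2 & ~x5) & ~x2
= (~~(~x5 & ~x2) | x2 & ~x5) & ~x2
= (~x5 & ~x2 | x2 & ~x5) & ~x2
= ~x5 & ~x2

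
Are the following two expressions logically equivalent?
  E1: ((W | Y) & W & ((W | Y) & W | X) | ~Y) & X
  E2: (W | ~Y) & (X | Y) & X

Yes

E1: ((W | Y) & W & ((W | Y) & W | X) | ~Y) & X
    = ((W | Y) & W | ~Y) & X   [absorption]
    = (W | ~Y) & X   [absorption]
E2: (W | ~Y) & (X | Y) & X
    = (W | ~Y) & X   [absorption]
Both reduce to (W | ~Y) & X, so they are equivalent.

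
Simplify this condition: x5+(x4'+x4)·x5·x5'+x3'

x5+(x4'+x4)·x5·x5'+x3'
= x5+x5·x5'+x3'   — complement / identity
= x5+x3'   — complement / identity

x5+x3'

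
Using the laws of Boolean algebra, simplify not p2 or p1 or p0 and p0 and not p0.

not p2 or p1

not p2 or p1 or p0 and p0 and not p0
= not p2 or p1 or p0 and not p0   — idempotence
= not p2 or p1   — complement / identity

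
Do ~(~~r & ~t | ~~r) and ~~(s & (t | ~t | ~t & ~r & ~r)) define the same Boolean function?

No

E1: ~(~~r & ~t | ~~r)
    = ~~~r   [absorption]
    = ~r   [double negation]
E2: ~~(s & (t | ~t | ~t & ~r & ~r))
    = ~~(s & (t | ~t | ~t & ~r))   [idempotence]
    = ~~(s & (t | ~t))   [absorption]
    = ~~s   [complement / identity]
    = s   [double negation]
These differ: at r=0, s=0, t=1, E1 = 1 but E2 = 0.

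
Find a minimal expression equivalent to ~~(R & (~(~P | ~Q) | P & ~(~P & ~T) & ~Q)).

R & P

~~(R & (~(~P | ~Q) | P & ~(~P & ~T) & ~Q))
= ~~(R & (~(~P | ~Q) | P & (P | T) & ~Q))   [De Morgan]
= ~~(R & (~(~P | ~Q) | P & ~Q))   [absorption]
= ~~(R & (P & Q | P & ~Q))   [De Morgan]
= R & (P & Q | P & ~Q)   [double negation]
= R & P   [distribution]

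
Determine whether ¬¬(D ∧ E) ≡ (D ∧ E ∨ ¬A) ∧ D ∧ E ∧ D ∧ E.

Yes

E1: ¬¬(D ∧ E)
    = D ∧ E   [double negation]
E2: (D ∧ E ∨ ¬A) ∧ D ∧ E ∧ D ∧ E
    = (D ∧ E ∨ ¬A) ∧ D ∧ E   [idempotence]
    = D ∧ E   [absorption]
Both reduce to D ∧ E, so they are equivalent.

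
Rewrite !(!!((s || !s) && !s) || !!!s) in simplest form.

!(!!((s || !s) && !s) || !!!s)
= !(!!!s || !!!s)   — complement / identity
= !!!!s   — idempotence
= !!s   — double negation
= s   — double negation

s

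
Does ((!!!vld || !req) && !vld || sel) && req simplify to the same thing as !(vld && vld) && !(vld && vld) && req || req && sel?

Yes

E1: ((!!!vld || !req) && !vld || sel) && req
    = ((!vld || !req) && !vld || sel) && req   (double negation)
    = (!vld || sel) && req   (absorption)
E2: !(vld && vld) && !(vld && vld) && req || req && sel
    = !(vld && vld) && req || req && sel   (idempotence)
    = (!(vld && vld) || sel) && req   (distribution)
    = (!vld || sel) && req   (idempotence)
Both reduce to (!vld || sel) && req, so they are equivalent.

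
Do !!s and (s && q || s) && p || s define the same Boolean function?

E1: !!s
    = s   [double negation]
E2: (s && q || s) && p || s
    = s && p || s   [absorption]
    = s   [absorption]
Both reduce to s, so they are equivalent.

Yes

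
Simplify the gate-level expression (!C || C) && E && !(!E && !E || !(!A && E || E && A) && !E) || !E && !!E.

(!C || C) && E && !(!E && !E || !(!A && E || E && A) && !E) || !E && !!E
= (!C || C) && E && !(!E && !E || !E && !E) || !E && !!E   — distribution
= (!C || C) && E && !(!E && !E) || !E && !!E   — idempotence
= E && !(!E && !E) || !E && !!E   — complement / identity
= E && !!E || !E && !!E   — idempotence
= !!E   — distribution
= E   — double negation

E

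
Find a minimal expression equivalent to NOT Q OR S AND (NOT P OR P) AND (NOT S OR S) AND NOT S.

NOT Q

NOT Q OR S AND (NOT P OR P) AND (NOT S OR S) AND NOT S
= NOT Q OR S AND (NOT P OR P) AND NOT S   [complement / identity]
= NOT Q OR S AND NOT S   [complement / identity]
= NOT Q   [complement / identity]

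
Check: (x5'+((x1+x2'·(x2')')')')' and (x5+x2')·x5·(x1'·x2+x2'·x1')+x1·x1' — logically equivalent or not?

Yes

E1: (x5'+((x1+x2'·(x2')')')')'
    = (x5'+((x1+x2'·x2)')')'   — double negation
    = (x5'+(x1')')'   — complement / identity
    = x5·x1'   — De Morgan
E2: (x5+x2')·x5·(x1'·x2+x2'·x1')+x1·x1'
    = (x5+x2')·x5·x1'+x1·x1'   — distribution
    = (x5+x2')·x5·x1'   — complement / identity
    = x5·x1'   — absorption
Both reduce to x5·x1', so they are equivalent.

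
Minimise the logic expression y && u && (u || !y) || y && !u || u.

y && u && (u || !y) || y && !u || u
= y && u || y && !u || u
= y || u

y || u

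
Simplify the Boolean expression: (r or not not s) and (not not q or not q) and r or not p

(r or not not s) and (not not q or not q) and r or not p
= (r or s) and (not not q or not q) and r or not p   — double negation
= (r or s) and (q or not q) and r or not p   — double negation
= (r or s) and r or not p   — complement / identity
= r or not p   — absorption

r or not p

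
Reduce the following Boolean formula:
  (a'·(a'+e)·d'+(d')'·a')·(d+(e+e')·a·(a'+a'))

a'·d

(a'·(a'+e)·d'+(d')'·a')·(d+(e+e')·a·(a'+a'))
= (a'·(a'+e)·d'+(d')'·a')·(d+(e+e')·a·a')   — idempotence
= (a'·(a'+e)·d'+d·a')·(d+(e+e')·a·a')   — double negation
= (a'·d'+d·a')·(d+(e+e')·a·a')   — absorption
= (a'·d'+d·a')·(d+a·a')   — complement / identity
= (a'·d'+d·a')·d   — complement / identity
= a'·d   — distribution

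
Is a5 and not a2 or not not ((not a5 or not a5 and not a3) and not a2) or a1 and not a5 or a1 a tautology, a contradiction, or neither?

neither

a5 and not a2 or not not ((not a5 or not a5 and not a3) and not a2) or a1 and not a5 or a1
= a5 and not a2 or (not a5 or not a5 and not a3) and not a2 or a1 and not a5 or a1   [double negation]
= a5 and not a2 or not a5 and not a2 or a1 and not a5 or a1   [absorption]
= a5 and not a2 or not a5 and not a2 or a1   [absorption]
= not a2 or a1   [distribution]
This depends on a1, a2, so it is not a constant.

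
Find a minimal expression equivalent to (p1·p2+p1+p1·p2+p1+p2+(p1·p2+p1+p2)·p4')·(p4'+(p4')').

(p1·p2+p1+p1·p2+p1+p2+(p1·p2+p1+p2)·p4')·(p4'+(p4')')
= (p1·p2+p1+p1·p2+p1+p2+(p1·p2+p1+p2)·p4')·(p4'+p4)
= (p1·p2+p1+p2+(p1·p2+p1+p2)·p4')·(p4'+p4)
= (p1·p2+p1+p2)·(p4'+p4)
= (p1+p2)·(p4'+p4)
= p1+p2

p1+p2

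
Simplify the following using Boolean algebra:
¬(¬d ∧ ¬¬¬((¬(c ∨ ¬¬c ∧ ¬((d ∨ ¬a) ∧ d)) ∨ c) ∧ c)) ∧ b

¬(¬d ∧ ¬¬¬((¬(c ∨ ¬¬c ∧ ¬((d ∨ ¬a) ∧ d)) ∨ c) ∧ c)) ∧ b
= (d ∨ ¬¬((¬(c ∨ ¬¬c ∧ ¬((d ∨ ¬a) ∧ d)) ∨ c) ∧ c)) ∧ b   — De Morgan
= (d ∨ ¬¬((¬(c ∨ ¬¬c ∧ ¬d) ∨ c) ∧ c)) ∧ b   — absorption
= (d ∨ ¬¬((¬(c ∨ c ∧ ¬d) ∨ c) ∧ c)) ∧ b   — double negation
= (d ∨ ¬¬((¬c ∨ c) ∧ c)) ∧ b   — absorption
= (d ∨ ¬¬c) ∧ b   — complement / identity
= (d ∨ c) ∧ b   — double negation

(d ∨ c) ∧ b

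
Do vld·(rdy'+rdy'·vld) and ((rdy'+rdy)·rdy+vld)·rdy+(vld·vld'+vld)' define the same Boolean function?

E1: vld·(rdy'+rdy'·vld)
    = vld·rdy'   — absorption
E2: ((rdy'+rdy)·rdy+vld)·rdy+(vld·vld'+vld)'
    = (rdy+vld)·rdy+(vld·vld'+vld)'   — complement / identity
    = (rdy+vld)·rdy+vld'   — complement / identity
    = rdy+vld'   — absorption
These differ: at rdy=1, vld=0, E1 = 0 but E2 = 1.

No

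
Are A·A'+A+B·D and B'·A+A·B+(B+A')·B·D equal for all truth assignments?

E1: A·A'+A+B·D
    = A+B·D
E2: B'·A+A·B+(B+A')·B·D
    = B'·A+A·B+B·D
    = A+B·D
Both reduce to A+B·D, so they are equivalent.

Yes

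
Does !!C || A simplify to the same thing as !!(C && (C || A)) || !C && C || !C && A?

Yes

E1: !!C || A
    = C || A   (double negation)
E2: !!(C && (C || A)) || !C && C || !C && A
    = !!(C && (C || A)) || (C || A) && !C   (distribution)
    = C && (C || A) || (C || A) && !C   (double negation)
    = C || A   (distribution)
Both reduce to C || A, so they are equivalent.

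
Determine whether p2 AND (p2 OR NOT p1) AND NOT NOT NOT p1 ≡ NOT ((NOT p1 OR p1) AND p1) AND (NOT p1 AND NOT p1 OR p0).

E1: p2 AND (p2 OR NOT p1) AND NOT NOT NOT p1
    = p2 AND (p2 OR NOT p1) AND NOT p1   (double negation)
    = p2 AND NOT p1   (absorption)
E2: NOT ((NOT p1 OR p1) AND p1) AND (NOT p1 AND NOT p1 OR p0)
    = NOT ((NOT p1 OR p1) AND p1) AND (NOT p1 OR p0)   (idempotence)
    = NOT p1 AND (NOT p1 OR p0)   (complement / identity)
    = NOT p1   (absorption)
These differ: at p0=0, p1=0, p2=0, E1 = 0 but E2 = 1.

No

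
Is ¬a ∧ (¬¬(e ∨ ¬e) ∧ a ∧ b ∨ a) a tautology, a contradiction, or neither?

contradiction

¬a ∧ (¬¬(e ∨ ¬e) ∧ a ∧ b ∨ a)
= ¬a ∧ ((e ∨ ¬e) ∧ a ∧ b ∨ a)
= ¬a ∧ (a ∧ b ∨ a)
= ¬a ∧ a
= False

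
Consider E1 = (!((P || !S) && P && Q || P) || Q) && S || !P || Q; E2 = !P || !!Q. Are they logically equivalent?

E1: (!((P || !S) && P && Q || P) || Q) && S || !P || Q
    = (!(P && Q || P) || Q) && S || !P || Q   (absorption)
    = (!P || Q) && S || !P || Q   (absorption)
    = !P || Q   (absorption)
E2: !P || !!Q
    = !P || Q   (double negation)
Both reduce to !P || Q, so they are equivalent.

Yes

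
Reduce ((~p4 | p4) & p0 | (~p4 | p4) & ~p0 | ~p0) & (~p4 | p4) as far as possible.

((~p4 | p4) & p0 | (~p4 | p4) & ~p0 | ~p0) & (~p4 | p4)
= (~p4 | p4 | ~p0) & (~p4 | p4)
= ~p4 | p4
= 1

1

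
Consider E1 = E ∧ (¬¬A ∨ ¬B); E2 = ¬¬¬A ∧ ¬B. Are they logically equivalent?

E1: E ∧ (¬¬A ∨ ¬B)
    = E ∧ (A ∨ ¬B)   — double negation
E2: ¬¬¬A ∧ ¬B
    = ¬A ∧ ¬B   — double negation
These differ: at A=1, B=0, E=1, E1 = 1 but E2 = 0.

No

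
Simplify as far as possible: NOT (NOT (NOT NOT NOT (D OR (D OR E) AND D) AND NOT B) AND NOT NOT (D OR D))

NOT (NOT (NOT NOT NOT (D OR (D OR E) AND D) AND NOT B) AND NOT NOT (D OR D))
= NOT (NOT (NOT NOT NOT (D OR D) AND NOT B) AND NOT NOT (D OR D))   (absorption)
= NOT NOT NOT (D OR D) AND NOT B OR NOT (D OR D)   (De Morgan)
= NOT (D OR D) AND NOT B OR NOT (D OR D)   (double negation)
= NOT (D OR D)   (absorption)
= NOT D   (idempotence)

NOT D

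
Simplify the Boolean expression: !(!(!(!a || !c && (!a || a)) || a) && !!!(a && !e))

!(!(!(!a || !c && (!a || a)) || a) && !!!(a && !e))
= !(!(!(!a || !c) || a) && !!!(a && !e))   (complement / identity)
= !(!(a && c || a) && !!!(a && !e))   (De Morgan)
= a && c || a || !!(a && !e)   (De Morgan)
= a && c || a || a && !e   (double negation)
= a || a && !e   (absorption)
= a   (absorption)

a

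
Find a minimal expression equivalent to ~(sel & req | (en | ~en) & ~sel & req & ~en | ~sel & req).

~req

~(sel & req | (en | ~en) & ~sel & req & ~en | ~sel & req)
= ~(sel & req | ~sel & req & ~en | ~sel & req)   (complement / identity)
= ~(sel & req | ~sel & req)   (absorption)
= ~req   (distribution)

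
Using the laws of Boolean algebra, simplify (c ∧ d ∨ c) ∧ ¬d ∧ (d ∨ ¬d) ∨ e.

(c ∧ d ∨ c) ∧ ¬d ∧ (d ∨ ¬d) ∨ e
= (c ∧ d ∨ c) ∧ ¬d ∨ e
= c ∧ ¬d ∨ e

c ∧ ¬d ∨ e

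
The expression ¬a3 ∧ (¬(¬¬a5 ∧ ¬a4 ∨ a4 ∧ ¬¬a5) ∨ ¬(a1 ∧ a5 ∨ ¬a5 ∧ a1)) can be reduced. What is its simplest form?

¬a3 ∧ (¬(¬¬a5 ∧ ¬a4 ∨ a4 ∧ ¬¬a5) ∨ ¬(a1 ∧ a5 ∨ ¬a5 ∧ a1))
= ¬a3 ∧ (¬¬¬a5 ∨ ¬(a1 ∧ a5 ∨ ¬a5 ∧ a1))
= ¬a3 ∧ (¬¬¬a5 ∨ ¬a1)
= ¬a3 ∧ (¬a5 ∨ ¬a1)

¬a3 ∧ (¬a5 ∨ ¬a1)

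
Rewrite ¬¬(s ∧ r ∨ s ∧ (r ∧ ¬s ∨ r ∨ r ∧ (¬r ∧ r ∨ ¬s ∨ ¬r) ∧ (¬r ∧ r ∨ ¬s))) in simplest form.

¬¬(s ∧ r ∨ s ∧ (r ∧ ¬s ∨ r ∨ r ∧ (¬r ∧ r ∨ ¬s ∨ ¬r) ∧ (¬r ∧ r ∨ ¬s)))
= ¬¬(s ∧ r ∨ s ∧ (r ∧ ¬s ∨ r ∨ r ∧ (¬r ∧ r ∨ ¬s)))
= ¬¬(s ∧ r ∨ s ∧ (r ∧ ¬s ∨ r ∨ r ∧ ¬s))
= ¬¬(s ∧ r ∨ s ∧ (r ∧ ¬s ∨ r))
= s ∧ r ∨ s ∧ (r ∧ ¬s ∨ r)
= s ∧ r ∨ s ∧ r
= s ∧ r

s ∧ r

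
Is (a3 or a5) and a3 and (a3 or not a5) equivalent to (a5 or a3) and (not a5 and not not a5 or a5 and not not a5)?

E1: (a3 or a5) and a3 and (a3 or not a5)
    = (a3 or a5) and a3
    = a3
E2: (a5 or a3) and (not a5 and not not a5 or a5 and not not a5)
    = (a5 or a3) and not not a5
    = (a5 or a3) and a5
    = a5
These differ: at a3=1, a5=0, E1 = 1 but E2 = 0.

No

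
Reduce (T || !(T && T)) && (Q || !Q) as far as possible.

(T || !(T && T)) && (Q || !Q)
= (T || !T) && (Q || !Q)
= T || !T
= true

true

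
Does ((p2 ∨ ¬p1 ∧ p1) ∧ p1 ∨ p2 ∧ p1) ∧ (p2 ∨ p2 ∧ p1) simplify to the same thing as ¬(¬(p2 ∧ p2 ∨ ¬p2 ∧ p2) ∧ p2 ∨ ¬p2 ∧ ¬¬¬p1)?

No

E1: ((p2 ∨ ¬p1 ∧ p1) ∧ p1 ∨ p2 ∧ p1) ∧ (p2 ∨ p2 ∧ p1)
    = (p2 ∨ ¬p1 ∧ p1) ∧ p1 ∧ p2 ∨ p2 ∧ p1   (distribution)
    = p2 ∧ p1 ∧ p2 ∨ p2 ∧ p1   (complement / identity)
    = p2 ∧ p1   (absorption)
E2: ¬(¬(p2 ∧ p2 ∨ ¬p2 ∧ p2) ∧ p2 ∨ ¬p2 ∧ ¬¬¬p1)
    = ¬(¬(p2 ∧ p2 ∨ ¬p2 ∧ p2) ∧ p2 ∨ ¬p2 ∧ ¬p1)   (double negation)
    = ¬(¬p2 ∧ p2 ∨ ¬p2 ∧ ¬p1)   (distribution)
    = ¬(¬p2 ∧ ¬p1)   (complement / identity)
    = p2 ∨ p1   (De Morgan)
These differ: at p1=1, p2=0, E1 = 0 but E2 = 1.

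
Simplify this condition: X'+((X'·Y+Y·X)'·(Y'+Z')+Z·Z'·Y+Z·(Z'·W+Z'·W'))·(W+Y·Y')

X'+Y'·W

X'+((X'·Y+Y·X)'·(Y'+Z')+Z·Z'·Y+Z·(Z'·W+Z'·W'))·(W+Y·Y')
= X'+((X'·Y+Y·X)'·(Y'+Z')+Z·Z'·Y+Z·Z')·(W+Y·Y')   [distribution]
= X'+((X'·Y+Y·X)'·(Y'+Z')+Z·Z')·(W+Y·Y')   [absorption]
= X'+(Y'·(Y'+Z')+Z·Z')·(W+Y·Y')   [distribution]
= X'+(Y'+Z·Z')·(W+Y·Y')   [absorption]
= X'+(Y'+Z·Z')·W   [complement / identity]
= X'+Y'·W   [complement / identity]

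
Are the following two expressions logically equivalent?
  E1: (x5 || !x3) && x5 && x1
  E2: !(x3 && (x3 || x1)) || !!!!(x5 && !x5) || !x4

E1: (x5 || !x3) && x5 && x1
    = x5 && x1   [absorption]
E2: !(x3 && (x3 || x1)) || !!!!(x5 && !x5) || !x4
    = !x3 || !!!!(x5 && !x5) || !x4   [absorption]
    = !x3 || !!(x5 && !x5) || !x4   [double negation]
    = !x3 || x5 && !x5 || !x4   [double negation]
    = !x3 || !x4   [complement / identity]
These differ: at x1=0, x3=0, x4=0, x5=0, E1 = 0 but E2 = 1.

No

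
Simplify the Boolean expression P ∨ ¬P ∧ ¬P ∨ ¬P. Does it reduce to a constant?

P ∨ ¬P ∧ ¬P ∨ ¬P
= P ∨ ¬P ∨ ¬P   [idempotence]
= P ∨ ¬P   [idempotence]
= True   [complement]

True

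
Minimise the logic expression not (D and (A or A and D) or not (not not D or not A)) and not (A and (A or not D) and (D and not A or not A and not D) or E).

not (D and (A or A and D) or not (not not D or not A)) and not (A and (A or not D) and (D and not A or not A and not D) or E)
= not (D and (A or A and D) or not (not not D or not A)) and not (A and (D and not A or not A and not D) or E)
= not (D and A or not (not not D or not A)) and not (A and (D and not A or not A and not D) or E)
= not (D and A or not D and A) and not (A and (D and not A or not A and not D) or E)
= not (D and A or not D and A) and not (A and not A or E)
= not (D and A or not D and A) and not E
= not A and not E

not A and not E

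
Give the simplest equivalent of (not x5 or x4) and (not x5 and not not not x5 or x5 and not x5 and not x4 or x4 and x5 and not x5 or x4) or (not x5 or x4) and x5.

not x5 or x4

(not x5 or x4) and (not x5 and not not not x5 or x5 and not x5 and not x4 or x4 and x5 and not x5 or x4) or (not x5 or x4) and x5
= (not x5 or x4) and (not x5 and not not not x5 or x5 and not x5 or x4) or (not x5 or x4) and x5   [distribution]
= (not x5 or x4) and (not x5 and not x5 or x5 and not x5 or x4) or (not x5 or x4) and x5   [double negation]
= (not x5 or x4) and (not x5 or x4) or (not x5 or x4) and x5   [distribution]
= not x5 or x4 or (not x5 or x4) and x5   [idempotence]
= not x5 or x4   [absorption]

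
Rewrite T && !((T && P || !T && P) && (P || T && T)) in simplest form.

T && !P

T && !((T && P || !T && P) && (P || T && T))
= T && !(P && (P || T && T))   (distribution)
= T && !(P && (P || T))   (idempotence)
= T && !P   (absorption)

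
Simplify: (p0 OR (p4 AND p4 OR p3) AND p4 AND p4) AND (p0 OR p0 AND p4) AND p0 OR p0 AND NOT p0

p0

(p0 OR (p4 AND p4 OR p3) AND p4 AND p4) AND (p0 OR p0 AND p4) AND p0 OR p0 AND NOT p0
= (p0 OR p4 AND p4) AND (p0 OR p0 AND p4) AND p0 OR p0 AND NOT p0   (absorption)
= (p0 OR p4) AND (p0 OR p0 AND p4) AND p0 OR p0 AND NOT p0   (idempotence)
= (p0 OR p4) AND (p0 OR p0 AND p4) AND p0   (complement / identity)
= (p0 OR p4) AND p0 AND p0   (absorption)
= p0 AND p0   (absorption)
= p0   (idempotence)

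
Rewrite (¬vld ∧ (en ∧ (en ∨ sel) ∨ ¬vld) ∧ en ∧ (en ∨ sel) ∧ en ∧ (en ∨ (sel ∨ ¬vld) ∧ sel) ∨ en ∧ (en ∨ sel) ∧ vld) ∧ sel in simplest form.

(¬vld ∧ (en ∧ (en ∨ sel) ∨ ¬vld) ∧ en ∧ (en ∨ sel) ∧ en ∧ (en ∨ (sel ∨ ¬vld) ∧ sel) ∨ en ∧ (en ∨ sel) ∧ vld) ∧ sel
= (¬vld ∧ en ∧ (en ∨ sel) ∧ en ∧ (en ∨ (sel ∨ ¬vld) ∧ sel) ∨ en ∧ (en ∨ sel) ∧ vld) ∧ sel   — absorption
= (¬vld ∧ en ∧ (en ∨ sel) ∧ en ∧ (en ∨ sel) ∨ en ∧ (en ∨ sel) ∧ vld) ∧ sel   — absorption
= (¬vld ∧ en ∧ (en ∨ sel) ∨ en ∧ (en ∨ sel) ∧ vld) ∧ sel   — idempotence
= en ∧ (en ∨ sel) ∧ sel   — distribution
= en ∧ sel   — absorption

en ∧ sel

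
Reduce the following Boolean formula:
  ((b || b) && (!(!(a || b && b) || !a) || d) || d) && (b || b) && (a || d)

((b || b) && (!(!(a || b && b) || !a) || d) || d) && (b || b) && (a || d)
= ((b || b) && (!(!(a || b) || !a) || d) || d) && (b || b) && (a || d)
= ((b || b) && ((a || b) && a || d) || d) && (b || b) && (a || d)
= ((b || b) && (a || d) || d) && (b || b) && (a || d)
= (b || b) && (a || d)
= b && (a || d)

b && (a || d)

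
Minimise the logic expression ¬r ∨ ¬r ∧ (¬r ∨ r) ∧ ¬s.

¬r

¬r ∨ ¬r ∧ (¬r ∨ r) ∧ ¬s
= ¬r ∨ ¬r ∧ ¬s   (complement / identity)
= ¬r   (absorption)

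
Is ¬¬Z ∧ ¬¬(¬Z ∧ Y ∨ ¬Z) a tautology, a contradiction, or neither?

contradiction

¬¬Z ∧ ¬¬(¬Z ∧ Y ∨ ¬Z)
= ¬¬Z ∧ ¬¬¬Z   (absorption)
= ¬¬Z ∧ ¬Z   (double negation)
= Z ∧ ¬Z   (double negation)
= False   (complement)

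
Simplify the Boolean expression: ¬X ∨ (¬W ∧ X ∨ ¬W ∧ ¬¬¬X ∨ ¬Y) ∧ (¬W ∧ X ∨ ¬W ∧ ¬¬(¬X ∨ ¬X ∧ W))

¬X ∨ ¬W

¬X ∨ (¬W ∧ X ∨ ¬W ∧ ¬¬¬X ∨ ¬Y) ∧ (¬W ∧ X ∨ ¬W ∧ ¬¬(¬X ∨ ¬X ∧ W))
= ¬X ∨ (¬W ∧ X ∨ ¬W ∧ ¬¬¬X ∨ ¬Y) ∧ (¬W ∧ X ∨ ¬W ∧ ¬¬¬X)   — absorption
= ¬X ∨ ¬W ∧ X ∨ ¬W ∧ ¬¬¬X   — absorption
= ¬X ∨ ¬W ∧ X ∨ ¬W ∧ ¬X   — double negation
= ¬X ∨ ¬W   — distribution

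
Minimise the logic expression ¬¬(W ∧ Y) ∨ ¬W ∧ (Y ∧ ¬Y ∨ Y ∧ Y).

¬¬(W ∧ Y) ∨ ¬W ∧ (Y ∧ ¬Y ∨ Y ∧ Y)
= W ∧ Y ∨ ¬W ∧ (Y ∧ ¬Y ∨ Y ∧ Y)   (double negation)
= W ∧ Y ∨ ¬W ∧ Y   (distribution)
= Y   (distribution)

Y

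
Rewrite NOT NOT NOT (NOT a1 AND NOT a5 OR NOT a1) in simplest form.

NOT NOT NOT (NOT a1 AND NOT a5 OR NOT a1)
= NOT NOT NOT NOT a1   [absorption]
= NOT NOT a1   [double negation]
= a1   [double negation]

a1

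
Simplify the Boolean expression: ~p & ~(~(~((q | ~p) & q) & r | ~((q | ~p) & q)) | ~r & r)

~p & ~(~(~((q | ~p) & q) & r | ~((q | ~p) & q)) | ~r & r)
= ~p & ~(~~((q | ~p) & q) | ~r & r)   — absorption
= ~p & ~~~((q | ~p) & q)   — complement / identity
= ~p & ~((q | ~p) & q)   — double negation
= ~p & ~q   — absorption

~p & ~q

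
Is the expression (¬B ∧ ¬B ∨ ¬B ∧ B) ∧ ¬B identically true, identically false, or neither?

neither

(¬B ∧ ¬B ∨ ¬B ∧ B) ∧ ¬B
= ¬B ∧ ¬B   — distribution
= ¬B   — idempotence
This depends on B, so it is not a constant.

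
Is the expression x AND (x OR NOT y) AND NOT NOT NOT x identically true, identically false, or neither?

x AND (x OR NOT y) AND NOT NOT NOT x
= x AND NOT NOT NOT x   (absorption)
= x AND NOT x   (double negation)
= FALSE   (complement)

identically false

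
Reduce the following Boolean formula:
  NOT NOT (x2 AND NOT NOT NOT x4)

NOT NOT (x2 AND NOT NOT NOT x4)
= NOT NOT (x2 AND NOT x4)
= x2 AND NOT x4

x2 AND NOT x4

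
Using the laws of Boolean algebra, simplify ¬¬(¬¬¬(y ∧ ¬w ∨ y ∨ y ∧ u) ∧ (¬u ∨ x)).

¬¬(¬¬¬(y ∧ ¬w ∨ y ∨ y ∧ u) ∧ (¬u ∨ x))
= ¬¬(¬¬¬(y ∧ ¬w ∨ y) ∧ (¬u ∨ x))   [absorption]
= ¬¬(¬¬¬y ∧ (¬u ∨ x))   [absorption]
= ¬¬(¬y ∧ (¬u ∨ x))   [double negation]
= ¬y ∧ (¬u ∨ x)   [double negation]

¬y ∧ (¬u ∨ x)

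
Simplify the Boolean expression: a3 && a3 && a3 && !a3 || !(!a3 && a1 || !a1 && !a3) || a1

a3 || a1

a3 && a3 && a3 && !a3 || !(!a3 && a1 || !a1 && !a3) || a1
= a3 && a3 && !a3 || !(!a3 && a1 || !a1 && !a3) || a1
= a3 && !a3 || !(!a3 && a1 || !a1 && !a3) || a1
= a3 && !a3 || !!a3 || a1
= !!a3 || a1
= a3 || a1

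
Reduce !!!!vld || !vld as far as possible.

!!!!vld || !vld
= !!vld || !vld
= vld || !vld
= true

true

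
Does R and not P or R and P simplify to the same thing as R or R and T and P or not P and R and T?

E1: R and not P or R and P
    = R   — distribution
E2: R or R and T and P or not P and R and T
    = R or R and T   — distribution
    = R   — absorption
Both reduce to R, so they are equivalent.

Yes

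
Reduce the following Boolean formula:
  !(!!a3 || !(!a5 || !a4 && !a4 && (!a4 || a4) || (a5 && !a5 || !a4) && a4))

!a3 && (!a5 || !a4)

!(!!a3 || !(!a5 || !a4 && !a4 && (!a4 || a4) || (a5 && !a5 || !a4) && a4))
= !(!!a3 || !(!a5 || !a4 && !a4 || (a5 && !a5 || !a4) && a4))   — complement / identity
= !(!!a3 || !(!a5 || !a4 && !a4 || !a4 && a4))   — complement / identity
= !(!!a3 || !(!a5 || !a4))   — distribution
= !a3 && (!a5 || !a4)   — De Morgan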